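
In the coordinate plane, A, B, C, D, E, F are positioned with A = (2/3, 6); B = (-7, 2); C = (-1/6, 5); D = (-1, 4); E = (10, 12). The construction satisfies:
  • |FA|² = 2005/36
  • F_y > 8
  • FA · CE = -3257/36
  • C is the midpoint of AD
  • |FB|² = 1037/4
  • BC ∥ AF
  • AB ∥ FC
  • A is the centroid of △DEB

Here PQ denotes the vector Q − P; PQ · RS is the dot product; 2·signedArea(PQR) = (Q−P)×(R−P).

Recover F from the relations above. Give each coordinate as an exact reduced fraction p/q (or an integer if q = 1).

1. F_x = 15/2  [AB ∥ FC ∩ BC ∥ AF]
2. F_y = 9  [AB ∥ FC ∩ BC ∥ AF]
   → F = (15/2, 9)

F = (15/2, 9)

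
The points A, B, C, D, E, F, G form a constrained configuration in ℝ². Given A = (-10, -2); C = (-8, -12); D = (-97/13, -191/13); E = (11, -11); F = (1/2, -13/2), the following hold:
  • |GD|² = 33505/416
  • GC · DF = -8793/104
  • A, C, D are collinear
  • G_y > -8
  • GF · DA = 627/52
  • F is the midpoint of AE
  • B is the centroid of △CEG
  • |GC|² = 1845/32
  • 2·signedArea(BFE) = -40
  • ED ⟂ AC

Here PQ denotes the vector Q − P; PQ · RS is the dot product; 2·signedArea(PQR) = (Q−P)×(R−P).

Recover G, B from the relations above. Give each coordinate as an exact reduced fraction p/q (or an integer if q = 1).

B = (11/24, -247/24)
G = (-13/8, -63/8)

1. G_x = -13/8  [GF · DA = 627/52 ∩ GC · DF = -8793/104]
2. G_y = -63/8  [GF · DA = 627/52 ∩ GC · DF = -8793/104]
   → G = (-13/8, -63/8)
3. B_x = 11/24  [B is the centroid of △CEG]
4. B_y = -247/24  [B is the centroid of △CEG]
   → B = (11/24, -247/24)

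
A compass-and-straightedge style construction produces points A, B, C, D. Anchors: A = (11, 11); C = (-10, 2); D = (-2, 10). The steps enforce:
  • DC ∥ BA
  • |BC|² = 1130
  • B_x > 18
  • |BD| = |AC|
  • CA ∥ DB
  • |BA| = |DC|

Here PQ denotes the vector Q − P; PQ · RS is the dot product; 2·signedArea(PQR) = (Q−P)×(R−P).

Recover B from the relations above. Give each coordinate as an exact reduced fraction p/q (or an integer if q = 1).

B = (19, 19)

1. B_x = 19  [DC ∥ BA ∩ CA ∥ DB]
2. B_y = 19  [DC ∥ BA ∩ CA ∥ DB]
   → B = (19, 19)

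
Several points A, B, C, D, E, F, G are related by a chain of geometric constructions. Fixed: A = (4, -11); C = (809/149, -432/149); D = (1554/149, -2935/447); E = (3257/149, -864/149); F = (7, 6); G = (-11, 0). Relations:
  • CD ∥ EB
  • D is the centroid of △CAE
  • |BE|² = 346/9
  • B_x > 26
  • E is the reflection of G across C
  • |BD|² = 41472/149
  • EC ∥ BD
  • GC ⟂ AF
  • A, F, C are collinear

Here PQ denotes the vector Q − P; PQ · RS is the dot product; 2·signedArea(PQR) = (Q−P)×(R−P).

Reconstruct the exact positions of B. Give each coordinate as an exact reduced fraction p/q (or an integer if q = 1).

1. B_x = 4002/149  [EC ∥ BD ∩ CD ∥ EB]
2. B_y = -4231/447  [EC ∥ BD ∩ CD ∥ EB]
   → B = (4002/149, -4231/447)

B = (4002/149, -4231/447)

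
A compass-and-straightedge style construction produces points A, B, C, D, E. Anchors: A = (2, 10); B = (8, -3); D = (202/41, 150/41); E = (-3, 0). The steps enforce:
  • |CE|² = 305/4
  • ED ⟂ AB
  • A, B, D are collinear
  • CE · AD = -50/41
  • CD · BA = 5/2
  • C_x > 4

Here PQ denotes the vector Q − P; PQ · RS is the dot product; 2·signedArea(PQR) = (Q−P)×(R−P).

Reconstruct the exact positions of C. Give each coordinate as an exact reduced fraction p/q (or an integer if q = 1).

C = (5, 7/2)

1. C_x = 5  [line -120/41·x + 260/41·y + -310/41 = 0 ∩ |CE|² = 305/4]
2. C_y = 7/2  [line -120/41·x + 260/41·y + -310/41 = 0 ∩ |CE|² = 305/4]
   → C = (5, 7/2)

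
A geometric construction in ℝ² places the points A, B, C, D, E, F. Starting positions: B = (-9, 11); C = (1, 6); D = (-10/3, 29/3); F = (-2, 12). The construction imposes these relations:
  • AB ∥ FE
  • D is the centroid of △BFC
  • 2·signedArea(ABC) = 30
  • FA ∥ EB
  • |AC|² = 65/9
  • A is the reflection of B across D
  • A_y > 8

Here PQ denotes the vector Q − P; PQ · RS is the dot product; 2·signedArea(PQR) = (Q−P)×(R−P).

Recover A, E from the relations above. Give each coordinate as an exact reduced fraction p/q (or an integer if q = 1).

1. A_x = 7/3  [A is the reflection of B across D]
2. A_y = 25/3  [A is the reflection of B across D]
   → A = (7/3, 25/3)
3. E_x = -40/3  [FA ∥ EB ∩ AB ∥ FE]
4. E_y = 44/3  [FA ∥ EB ∩ AB ∥ FE]
   → E = (-40/3, 44/3)

A = (7/3, 25/3)
E = (-40/3, 44/3)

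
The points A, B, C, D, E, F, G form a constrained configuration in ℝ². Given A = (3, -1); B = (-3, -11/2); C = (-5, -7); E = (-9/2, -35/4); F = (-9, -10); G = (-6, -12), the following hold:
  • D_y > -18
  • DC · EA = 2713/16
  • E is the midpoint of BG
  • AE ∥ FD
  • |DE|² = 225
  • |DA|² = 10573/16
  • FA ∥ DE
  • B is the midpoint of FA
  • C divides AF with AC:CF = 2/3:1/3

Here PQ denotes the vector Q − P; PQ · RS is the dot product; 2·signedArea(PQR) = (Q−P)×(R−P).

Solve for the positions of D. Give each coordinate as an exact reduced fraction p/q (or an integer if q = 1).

D = (-33/2, -71/4)

1. D_x = -33/2  [FA ∥ DE ∩ AE ∥ FD]
2. D_y = -71/4  [FA ∥ DE ∩ AE ∥ FD]
   → D = (-33/2, -71/4)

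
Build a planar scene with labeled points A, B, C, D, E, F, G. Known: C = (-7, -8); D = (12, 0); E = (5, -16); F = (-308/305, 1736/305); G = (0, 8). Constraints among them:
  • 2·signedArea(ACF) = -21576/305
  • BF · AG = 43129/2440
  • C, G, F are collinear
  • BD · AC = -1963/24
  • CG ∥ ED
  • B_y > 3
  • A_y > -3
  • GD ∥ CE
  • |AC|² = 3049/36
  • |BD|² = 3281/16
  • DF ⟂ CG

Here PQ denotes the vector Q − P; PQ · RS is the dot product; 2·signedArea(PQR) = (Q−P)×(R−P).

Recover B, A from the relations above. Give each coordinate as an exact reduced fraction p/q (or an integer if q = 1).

A = (1/2, -8/3)
B = (-7/4, 4)

1. A_x = 1/2  [line -4176/305·x + 1827/305·y + 1392/61 = 0 ∩ |AC|² = 3049/36]
2. A_y = -8/3  [line -4176/305·x + 1827/305·y + 1392/61 = 0 ∩ |AC|² = 3049/36]
   → A = (1/2, -8/3)
3. B_x = -7/4  [BF · AG = 43129/2440 ∩ BD · AC = -1963/24]
4. B_y = 4  [BF · AG = 43129/2440 ∩ BD · AC = -1963/24]
   → B = (-7/4, 4)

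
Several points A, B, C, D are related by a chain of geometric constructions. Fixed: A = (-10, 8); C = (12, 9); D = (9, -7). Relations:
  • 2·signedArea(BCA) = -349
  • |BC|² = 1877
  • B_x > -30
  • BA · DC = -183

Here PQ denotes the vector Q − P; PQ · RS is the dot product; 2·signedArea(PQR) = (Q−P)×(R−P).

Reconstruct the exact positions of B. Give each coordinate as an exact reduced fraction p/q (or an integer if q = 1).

1. B_x = -29  [BA · DC = -183 ∩ 2·signedArea(BCA) = -349]
2. B_y = 23  [BA · DC = -183 ∩ 2·signedArea(BCA) = -349]
   → B = (-29, 23)

B = (-29, 23)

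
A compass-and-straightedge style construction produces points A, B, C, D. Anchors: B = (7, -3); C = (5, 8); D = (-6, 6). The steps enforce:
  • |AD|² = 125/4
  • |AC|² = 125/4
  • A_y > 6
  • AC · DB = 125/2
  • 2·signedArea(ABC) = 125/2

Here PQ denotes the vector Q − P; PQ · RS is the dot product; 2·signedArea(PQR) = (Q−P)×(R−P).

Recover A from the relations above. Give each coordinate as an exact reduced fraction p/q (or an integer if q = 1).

A = (-1/2, 7)

1. A_x = -1/2  [2·signedArea(ABC) = 125/2 ∩ AC · DB = 125/2]
2. A_y = 7  [2·signedArea(ABC) = 125/2 ∩ AC · DB = 125/2]
   → A = (-1/2, 7)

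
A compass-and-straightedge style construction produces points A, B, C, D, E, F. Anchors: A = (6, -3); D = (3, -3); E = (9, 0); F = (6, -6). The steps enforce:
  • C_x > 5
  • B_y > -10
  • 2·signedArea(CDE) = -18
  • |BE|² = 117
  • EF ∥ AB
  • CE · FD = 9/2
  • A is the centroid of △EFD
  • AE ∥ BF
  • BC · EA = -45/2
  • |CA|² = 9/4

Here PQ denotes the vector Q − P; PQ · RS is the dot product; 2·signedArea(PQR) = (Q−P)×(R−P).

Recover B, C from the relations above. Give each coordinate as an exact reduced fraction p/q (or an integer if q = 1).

B = (3, -9)
C = (6, -9/2)

1. B_x = 3  [AE ∥ BF ∩ EF ∥ AB]
2. B_y = -9  [AE ∥ BF ∩ EF ∥ AB]
   → B = (3, -9)
3. C_x = 6  [2·signedArea(CDE) = -18 ∩ CE · FD = 9/2]
4. C_y = -9/2  [2·signedArea(CDE) = -18 ∩ CE · FD = 9/2]
   → C = (6, -9/2)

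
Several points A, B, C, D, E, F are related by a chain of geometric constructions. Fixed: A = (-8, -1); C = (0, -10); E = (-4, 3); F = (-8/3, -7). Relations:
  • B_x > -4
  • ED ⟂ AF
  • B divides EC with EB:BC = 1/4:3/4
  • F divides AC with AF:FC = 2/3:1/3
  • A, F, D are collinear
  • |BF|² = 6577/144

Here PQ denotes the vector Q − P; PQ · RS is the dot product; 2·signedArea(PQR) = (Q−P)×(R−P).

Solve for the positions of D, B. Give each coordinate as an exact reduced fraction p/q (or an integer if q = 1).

1. D_x = -1192/145  [A, F, D are collinear ∩ ED ⟂ AF]
2. D_y = -109/145  [A, F, D are collinear ∩ ED ⟂ AF]
   → D = (-1192/145, -109/145)
3. B_x = -3  [B divides EC with EB:BC = 1/4:3/4]
4. B_y = -1/4  [B divides EC with EB:BC = 1/4:3/4]
   → B = (-3, -1/4)

B = (-3, -1/4)
D = (-1192/145, -109/145)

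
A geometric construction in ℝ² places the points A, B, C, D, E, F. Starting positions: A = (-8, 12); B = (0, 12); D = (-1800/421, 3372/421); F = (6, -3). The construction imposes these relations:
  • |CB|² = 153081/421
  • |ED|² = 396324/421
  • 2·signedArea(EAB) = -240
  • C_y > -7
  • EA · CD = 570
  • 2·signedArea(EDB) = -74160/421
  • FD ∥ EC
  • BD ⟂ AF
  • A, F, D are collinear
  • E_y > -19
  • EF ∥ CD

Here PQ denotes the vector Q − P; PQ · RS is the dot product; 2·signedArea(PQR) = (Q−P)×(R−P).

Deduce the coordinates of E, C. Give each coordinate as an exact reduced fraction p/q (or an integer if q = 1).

1. E_x = 12  [2·signedArea(EDB) = -74160/421 ∩ 2·signedArea(EAB) = -240]
2. E_y = -18  [2·signedArea(EDB) = -74160/421 ∩ 2·signedArea(EAB) = -240]
   → E = (12, -18)
3. C_x = 726/421  [EF ∥ CD ∩ FD ∥ EC]
4. C_y = -2943/421  [EF ∥ CD ∩ FD ∥ EC]
   → C = (726/421, -2943/421)

C = (726/421, -2943/421)
E = (12, -18)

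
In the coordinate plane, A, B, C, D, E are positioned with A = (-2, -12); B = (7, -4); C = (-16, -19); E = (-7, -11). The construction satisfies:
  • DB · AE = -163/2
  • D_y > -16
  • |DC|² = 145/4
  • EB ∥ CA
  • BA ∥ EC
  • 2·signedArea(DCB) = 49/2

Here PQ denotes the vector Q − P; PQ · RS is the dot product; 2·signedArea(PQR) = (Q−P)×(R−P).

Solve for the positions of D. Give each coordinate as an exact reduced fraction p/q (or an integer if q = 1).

1. D_x = -23/2  [2·signedArea(DCB) = 49/2 ∩ DB · AE = -163/2]
2. D_y = -15  [2·signedArea(DCB) = 49/2 ∩ DB · AE = -163/2]
   → D = (-23/2, -15)

D = (-23/2, -15)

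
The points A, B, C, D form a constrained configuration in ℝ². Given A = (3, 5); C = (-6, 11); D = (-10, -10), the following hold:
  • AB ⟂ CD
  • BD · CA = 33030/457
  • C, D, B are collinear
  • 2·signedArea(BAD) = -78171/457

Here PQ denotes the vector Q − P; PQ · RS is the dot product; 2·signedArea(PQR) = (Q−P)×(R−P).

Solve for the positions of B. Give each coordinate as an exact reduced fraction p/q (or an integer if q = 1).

B = (-3102/457, 3137/457)

1. B_x = -3102/457  [C, D, B are collinear ∩ AB ⟂ CD]
2. B_y = 3137/457  [C, D, B are collinear ∩ AB ⟂ CD]
   → B = (-3102/457, 3137/457)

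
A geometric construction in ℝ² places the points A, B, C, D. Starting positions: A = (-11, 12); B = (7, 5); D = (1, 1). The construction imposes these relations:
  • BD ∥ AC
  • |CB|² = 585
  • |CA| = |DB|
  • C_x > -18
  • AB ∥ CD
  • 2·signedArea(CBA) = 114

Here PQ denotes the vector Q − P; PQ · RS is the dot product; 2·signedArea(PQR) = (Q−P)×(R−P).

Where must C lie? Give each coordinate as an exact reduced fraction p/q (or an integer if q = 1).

C = (-17, 8)

1. C_x = -17  [AB ∥ CD ∩ BD ∥ AC]
2. C_y = 8  [AB ∥ CD ∩ BD ∥ AC]
   → C = (-17, 8)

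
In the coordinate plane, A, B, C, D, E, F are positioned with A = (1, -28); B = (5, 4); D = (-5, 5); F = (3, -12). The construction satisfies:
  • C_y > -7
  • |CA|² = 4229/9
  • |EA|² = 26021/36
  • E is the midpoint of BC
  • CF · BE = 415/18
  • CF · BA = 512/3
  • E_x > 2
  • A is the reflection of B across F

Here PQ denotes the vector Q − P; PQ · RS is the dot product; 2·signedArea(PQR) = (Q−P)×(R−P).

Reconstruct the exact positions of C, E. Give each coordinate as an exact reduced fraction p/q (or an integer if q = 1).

C = (1/3, -19/3)
E = (8/3, -7/6)

1. C_x = 1/3  [line 4·x + 32·y + 604/3 = 0 ∩ |CA|² = 4229/9]
2. C_y = -19/3  [line 4·x + 32·y + 604/3 = 0 ∩ |CA|² = 4229/9]
   → C = (1/3, -19/3)
3. E_x = 8/3  [E is the midpoint of BC]
4. E_y = -7/6  [E is the midpoint of BC]
   → E = (8/3, -7/6)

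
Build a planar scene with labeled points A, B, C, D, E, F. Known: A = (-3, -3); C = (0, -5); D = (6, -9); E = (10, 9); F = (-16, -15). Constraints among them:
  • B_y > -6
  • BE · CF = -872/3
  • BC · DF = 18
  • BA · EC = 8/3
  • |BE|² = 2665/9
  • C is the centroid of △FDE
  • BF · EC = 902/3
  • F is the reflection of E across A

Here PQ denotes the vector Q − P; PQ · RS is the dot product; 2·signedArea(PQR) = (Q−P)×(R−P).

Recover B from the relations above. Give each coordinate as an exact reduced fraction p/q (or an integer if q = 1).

1. B_x = 1  [BF · EC = 902/3 ∩ BE · CF = -872/3]
2. B_y = -17/3  [BF · EC = 902/3 ∩ BE · CF = -872/3]
   → B = (1, -17/3)

B = (1, -17/3)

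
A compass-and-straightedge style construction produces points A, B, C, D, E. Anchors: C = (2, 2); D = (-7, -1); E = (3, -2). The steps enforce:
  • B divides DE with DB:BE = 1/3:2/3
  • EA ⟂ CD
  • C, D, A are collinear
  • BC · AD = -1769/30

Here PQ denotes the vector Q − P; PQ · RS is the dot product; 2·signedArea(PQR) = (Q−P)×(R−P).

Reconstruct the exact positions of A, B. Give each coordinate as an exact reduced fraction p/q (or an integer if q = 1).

A = (17/10, 19/10)
B = (-11/3, -4/3)

1. A_x = 17/10  [C, D, A are collinear ∩ EA ⟂ CD]
2. A_y = 19/10  [C, D, A are collinear ∩ EA ⟂ CD]
   → A = (17/10, 19/10)
3. B_x = -11/3  [B divides DE with DB:BE = 1/3:2/3]
4. B_y = -4/3  [B divides DE with DB:BE = 1/3:2/3]
   → B = (-11/3, -4/3)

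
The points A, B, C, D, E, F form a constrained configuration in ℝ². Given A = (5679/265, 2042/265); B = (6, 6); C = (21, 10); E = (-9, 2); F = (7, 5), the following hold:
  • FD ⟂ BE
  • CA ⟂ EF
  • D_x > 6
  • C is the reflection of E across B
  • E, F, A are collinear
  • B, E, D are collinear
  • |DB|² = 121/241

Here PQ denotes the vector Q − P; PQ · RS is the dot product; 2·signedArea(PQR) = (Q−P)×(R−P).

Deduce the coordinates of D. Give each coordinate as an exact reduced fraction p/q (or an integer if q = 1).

D = (1611/241, 1490/241)

1. D_x = 1611/241  [B, E, D are collinear ∩ FD ⟂ BE]
2. D_y = 1490/241  [B, E, D are collinear ∩ FD ⟂ BE]
   → D = (1611/241, 1490/241)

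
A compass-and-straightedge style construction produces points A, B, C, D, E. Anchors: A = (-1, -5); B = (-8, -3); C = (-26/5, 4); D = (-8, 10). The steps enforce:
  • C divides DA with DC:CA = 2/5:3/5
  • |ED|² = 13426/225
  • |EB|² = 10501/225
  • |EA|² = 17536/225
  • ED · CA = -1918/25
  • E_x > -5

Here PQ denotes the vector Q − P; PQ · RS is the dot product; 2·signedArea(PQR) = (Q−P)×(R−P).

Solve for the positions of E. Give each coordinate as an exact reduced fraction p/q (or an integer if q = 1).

E = (-71/15, 3)

1. E_x = -71/15  [line -21/5·x + 9·y + -1172/25 = 0 ∩ |ED|² = 13426/225]
2. E_y = 3  [line -21/5·x + 9·y + -1172/25 = 0 ∩ |ED|² = 13426/225]
   → E = (-71/15, 3)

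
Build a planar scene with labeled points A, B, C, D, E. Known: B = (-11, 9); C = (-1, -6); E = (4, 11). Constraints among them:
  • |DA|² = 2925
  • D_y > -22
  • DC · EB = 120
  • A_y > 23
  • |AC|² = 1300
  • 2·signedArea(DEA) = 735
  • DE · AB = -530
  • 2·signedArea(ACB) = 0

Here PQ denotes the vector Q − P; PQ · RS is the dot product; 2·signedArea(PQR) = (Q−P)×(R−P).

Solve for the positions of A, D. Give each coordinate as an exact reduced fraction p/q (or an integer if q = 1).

A = (-21, 24)
D = (9, -21)

1. A_x = -21  [line -15·x + -10·y + -75 = 0 ∩ |AC|² = 1300]
2. A_y = 24  [line -15·x + -10·y + -75 = 0 ∩ |AC|² = 1300]
   → A = (-21, 24)
3. D_x = 9  [2·signedArea(DEA) = 735 ∩ DE · AB = -530]
4. D_y = -21  [2·signedArea(DEA) = 735 ∩ DE · AB = -530]
   → D = (9, -21)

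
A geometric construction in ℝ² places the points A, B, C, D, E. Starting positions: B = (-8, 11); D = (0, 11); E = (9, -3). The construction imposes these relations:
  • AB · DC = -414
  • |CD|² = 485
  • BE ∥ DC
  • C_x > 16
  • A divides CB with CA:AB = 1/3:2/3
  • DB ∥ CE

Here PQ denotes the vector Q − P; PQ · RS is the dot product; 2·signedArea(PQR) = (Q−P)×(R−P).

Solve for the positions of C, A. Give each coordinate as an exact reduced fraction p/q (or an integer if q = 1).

1. C_x = 17  [DB ∥ CE ∩ BE ∥ DC]
2. C_y = -3  [DB ∥ CE ∩ BE ∥ DC]
   → C = (17, -3)
3. A_x = 26/3  [A divides CB with CA:AB = 1/3:2/3]
4. A_y = 5/3  [A divides CB with CA:AB = 1/3:2/3]
   → A = (26/3, 5/3)

A = (26/3, 5/3)
C = (17, -3)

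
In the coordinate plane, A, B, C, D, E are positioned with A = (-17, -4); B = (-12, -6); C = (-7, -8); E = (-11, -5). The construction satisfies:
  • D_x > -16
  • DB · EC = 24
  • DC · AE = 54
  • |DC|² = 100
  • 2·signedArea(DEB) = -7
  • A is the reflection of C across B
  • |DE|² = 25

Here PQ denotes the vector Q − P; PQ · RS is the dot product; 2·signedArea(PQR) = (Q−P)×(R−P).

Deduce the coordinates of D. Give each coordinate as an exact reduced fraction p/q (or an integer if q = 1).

D = (-15, -2)

1. D_x = -15  [2·signedArea(DEB) = -7 ∩ DB · EC = 24]
2. D_y = -2  [2·signedArea(DEB) = -7 ∩ DB · EC = 24]
   → D = (-15, -2)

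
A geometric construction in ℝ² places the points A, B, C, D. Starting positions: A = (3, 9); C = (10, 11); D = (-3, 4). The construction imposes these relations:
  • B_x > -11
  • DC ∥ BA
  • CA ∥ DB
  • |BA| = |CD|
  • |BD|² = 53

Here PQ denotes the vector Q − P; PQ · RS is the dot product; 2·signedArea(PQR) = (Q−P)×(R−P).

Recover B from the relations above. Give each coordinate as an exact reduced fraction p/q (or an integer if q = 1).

1. B_x = -10  [DC ∥ BA ∩ CA ∥ DB]
2. B_y = 2  [DC ∥ BA ∩ CA ∥ DB]
   → B = (-10, 2)

B = (-10, 2)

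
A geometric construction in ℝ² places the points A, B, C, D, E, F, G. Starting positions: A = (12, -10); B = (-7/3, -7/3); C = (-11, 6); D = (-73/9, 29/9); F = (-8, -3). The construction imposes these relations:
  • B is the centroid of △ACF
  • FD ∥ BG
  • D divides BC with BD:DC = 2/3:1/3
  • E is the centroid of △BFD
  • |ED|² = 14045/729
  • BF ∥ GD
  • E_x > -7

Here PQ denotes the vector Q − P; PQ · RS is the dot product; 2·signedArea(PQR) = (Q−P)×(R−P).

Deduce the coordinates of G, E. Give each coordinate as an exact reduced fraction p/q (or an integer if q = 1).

E = (-166/27, -19/27)
G = (-22/9, 35/9)

1. G_x = -22/9  [BF ∥ GD ∩ FD ∥ BG]
2. G_y = 35/9  [BF ∥ GD ∩ FD ∥ BG]
   → G = (-22/9, 35/9)
3. E_x = -166/27  [E is the centroid of △BFD]
4. E_y = -19/27  [E is the centroid of △BFD]
   → E = (-166/27, -19/27)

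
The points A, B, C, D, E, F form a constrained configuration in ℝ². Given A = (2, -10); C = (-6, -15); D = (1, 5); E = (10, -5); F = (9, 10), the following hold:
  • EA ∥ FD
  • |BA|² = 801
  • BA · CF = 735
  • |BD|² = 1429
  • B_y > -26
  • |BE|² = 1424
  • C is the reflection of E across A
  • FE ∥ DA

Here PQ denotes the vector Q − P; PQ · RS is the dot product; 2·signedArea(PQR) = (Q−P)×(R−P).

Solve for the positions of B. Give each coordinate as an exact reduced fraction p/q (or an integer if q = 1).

B = (-22, -25)

1. B_x = -22  [line -15·x + -25·y + -955 = 0 ∩ |BA|² = 801]
2. B_y = -25  [line -15·x + -25·y + -955 = 0 ∩ |BA|² = 801]
   → B = (-22, -25)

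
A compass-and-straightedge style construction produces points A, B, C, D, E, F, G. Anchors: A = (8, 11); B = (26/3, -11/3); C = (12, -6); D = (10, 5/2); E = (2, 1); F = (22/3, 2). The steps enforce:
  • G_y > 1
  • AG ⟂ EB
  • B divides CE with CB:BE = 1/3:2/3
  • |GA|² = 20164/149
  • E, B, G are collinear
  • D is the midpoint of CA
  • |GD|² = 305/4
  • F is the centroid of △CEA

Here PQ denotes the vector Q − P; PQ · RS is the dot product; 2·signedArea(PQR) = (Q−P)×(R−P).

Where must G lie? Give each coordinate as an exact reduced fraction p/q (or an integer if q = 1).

1. G_x = 198/149  [E, B, G are collinear ∩ AG ⟂ EB]
2. G_y = 219/149  [E, B, G are collinear ∩ AG ⟂ EB]
   → G = (198/149, 219/149)

G = (198/149, 219/149)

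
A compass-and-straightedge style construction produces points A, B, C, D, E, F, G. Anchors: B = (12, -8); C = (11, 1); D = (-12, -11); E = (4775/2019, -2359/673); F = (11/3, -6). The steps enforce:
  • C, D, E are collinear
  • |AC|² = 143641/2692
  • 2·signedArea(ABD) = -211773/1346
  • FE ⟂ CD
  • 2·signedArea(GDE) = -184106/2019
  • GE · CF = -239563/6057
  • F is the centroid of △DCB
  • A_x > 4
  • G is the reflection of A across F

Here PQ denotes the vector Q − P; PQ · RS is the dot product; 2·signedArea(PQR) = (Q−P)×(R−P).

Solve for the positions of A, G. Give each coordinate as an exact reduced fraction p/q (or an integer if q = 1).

A = (6089/1346, -1601/673)
G = (11345/4038, -6475/673)

1. G_x = 11345/4038  [GE · CF = -239563/6057 ∩ 2·signedArea(GDE) = -184106/2019]
2. G_y = -6475/673  [GE · CF = -239563/6057 ∩ 2·signedArea(GDE) = -184106/2019]
   → G = (11345/4038, -6475/673)
3. A_x = 6089/1346  [2·signedArea(ABD) = -211773/1346 ∩ G is the reflection of A across F]
4. A_y = -1601/673  [2·signedArea(ABD) = -211773/1346 ∩ G is the reflection of A across F]
   → A = (6089/1346, -1601/673)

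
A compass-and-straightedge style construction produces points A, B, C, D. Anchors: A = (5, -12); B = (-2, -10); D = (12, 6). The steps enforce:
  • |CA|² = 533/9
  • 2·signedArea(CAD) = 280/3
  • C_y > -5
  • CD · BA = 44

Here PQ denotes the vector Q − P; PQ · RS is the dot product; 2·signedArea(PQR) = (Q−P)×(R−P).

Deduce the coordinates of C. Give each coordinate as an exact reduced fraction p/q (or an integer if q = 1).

1. C_x = 8/3  [CD · BA = 44 ∩ 2·signedArea(CAD) = 280/3]
2. C_y = -14/3  [CD · BA = 44 ∩ 2·signedArea(CAD) = 280/3]
   → C = (8/3, -14/3)

C = (8/3, -14/3)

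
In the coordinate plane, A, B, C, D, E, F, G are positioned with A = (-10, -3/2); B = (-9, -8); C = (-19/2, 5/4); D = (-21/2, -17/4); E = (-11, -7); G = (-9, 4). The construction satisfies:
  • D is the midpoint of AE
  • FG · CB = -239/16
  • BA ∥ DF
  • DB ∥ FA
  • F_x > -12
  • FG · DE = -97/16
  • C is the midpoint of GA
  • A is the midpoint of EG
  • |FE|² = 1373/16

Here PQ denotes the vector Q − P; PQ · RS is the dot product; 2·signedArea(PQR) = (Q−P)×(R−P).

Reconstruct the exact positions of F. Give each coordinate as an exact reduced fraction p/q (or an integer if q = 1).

F = (-23/2, 9/4)

1. F_x = -23/2  [DB ∥ FA ∩ BA ∥ DF]
2. F_y = 9/4  [DB ∥ FA ∩ BA ∥ DF]
   → F = (-23/2, 9/4)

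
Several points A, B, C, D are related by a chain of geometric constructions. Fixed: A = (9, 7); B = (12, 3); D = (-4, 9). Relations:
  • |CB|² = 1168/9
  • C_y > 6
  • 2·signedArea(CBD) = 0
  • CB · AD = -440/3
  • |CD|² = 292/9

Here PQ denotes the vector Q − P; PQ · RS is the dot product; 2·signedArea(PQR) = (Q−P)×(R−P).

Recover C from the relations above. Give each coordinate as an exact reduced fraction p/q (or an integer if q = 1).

1. C_x = 4/3  [2·signedArea(CBD) = 0 ∩ CB · AD = -440/3]
2. C_y = 7  [2·signedArea(CBD) = 0 ∩ CB · AD = -440/3]
   → C = (4/3, 7)

C = (4/3, 7)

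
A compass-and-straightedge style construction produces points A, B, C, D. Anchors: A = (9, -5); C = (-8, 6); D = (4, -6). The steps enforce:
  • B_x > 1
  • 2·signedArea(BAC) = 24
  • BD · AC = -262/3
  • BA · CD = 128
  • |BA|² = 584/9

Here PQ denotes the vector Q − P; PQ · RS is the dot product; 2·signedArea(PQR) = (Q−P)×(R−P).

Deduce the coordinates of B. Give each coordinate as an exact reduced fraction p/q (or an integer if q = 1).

B = (5/3, -5/3)

1. B_x = 5/3  [BD · AC = -262/3 ∩ BA · CD = 128]
2. B_y = -5/3  [BD · AC = -262/3 ∩ BA · CD = 128]
   → B = (5/3, -5/3)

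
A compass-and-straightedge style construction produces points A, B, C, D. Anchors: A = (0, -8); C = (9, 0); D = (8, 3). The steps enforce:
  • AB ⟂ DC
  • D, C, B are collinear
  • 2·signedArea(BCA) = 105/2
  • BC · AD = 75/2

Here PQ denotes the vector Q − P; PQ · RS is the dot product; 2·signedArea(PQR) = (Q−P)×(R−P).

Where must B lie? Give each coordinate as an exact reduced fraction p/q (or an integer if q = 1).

1. B_x = 21/2  [D, C, B are collinear ∩ AB ⟂ DC]
2. B_y = -9/2  [D, C, B are collinear ∩ AB ⟂ DC]
   → B = (21/2, -9/2)

B = (21/2, -9/2)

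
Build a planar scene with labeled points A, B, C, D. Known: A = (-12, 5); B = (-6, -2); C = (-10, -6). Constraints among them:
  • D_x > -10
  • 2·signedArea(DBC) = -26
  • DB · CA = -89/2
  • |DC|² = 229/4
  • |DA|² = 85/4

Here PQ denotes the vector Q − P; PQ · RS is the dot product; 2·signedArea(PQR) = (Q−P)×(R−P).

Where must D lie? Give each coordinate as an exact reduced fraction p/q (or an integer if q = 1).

D = (-9, 3/2)

1. D_x = -9  [2·signedArea(DBC) = -26 ∩ DB · CA = -89/2]
2. D_y = 3/2  [2·signedArea(DBC) = -26 ∩ DB · CA = -89/2]
   → D = (-9, 3/2)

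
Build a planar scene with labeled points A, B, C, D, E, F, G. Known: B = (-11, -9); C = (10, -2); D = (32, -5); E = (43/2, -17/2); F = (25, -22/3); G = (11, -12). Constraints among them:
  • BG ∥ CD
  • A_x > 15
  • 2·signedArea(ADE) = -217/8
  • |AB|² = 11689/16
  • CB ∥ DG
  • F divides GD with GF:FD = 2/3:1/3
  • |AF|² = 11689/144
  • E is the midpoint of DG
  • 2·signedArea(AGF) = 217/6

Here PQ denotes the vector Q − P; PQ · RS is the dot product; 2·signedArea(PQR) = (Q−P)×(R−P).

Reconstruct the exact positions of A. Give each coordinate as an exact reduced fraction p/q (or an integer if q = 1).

1. A_x = 16  [line 7/2·x + -21/2·y + -1099/8 = 0 ∩ |AB|² = 11689/16]
2. A_y = -31/4  [line 7/2·x + -21/2·y + -1099/8 = 0 ∩ |AB|² = 11689/16]
   → A = (16, -31/4)

A = (16, -31/4)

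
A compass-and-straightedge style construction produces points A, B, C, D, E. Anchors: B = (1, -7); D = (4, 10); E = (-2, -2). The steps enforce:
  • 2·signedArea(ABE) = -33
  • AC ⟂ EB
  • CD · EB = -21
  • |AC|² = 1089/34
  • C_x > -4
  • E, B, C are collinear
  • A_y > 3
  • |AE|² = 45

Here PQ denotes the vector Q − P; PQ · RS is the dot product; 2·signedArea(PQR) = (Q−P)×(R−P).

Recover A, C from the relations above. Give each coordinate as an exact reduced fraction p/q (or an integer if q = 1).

A = (1, 4)
C = (-131/34, 37/34)

1. A_x = 1  [line -5·x + -3·y + 17 = 0 ∩ |AE|² = 45]
2. A_y = 4  [line -5·x + -3·y + 17 = 0 ∩ |AE|² = 45]
   → A = (1, 4)
3. C_x = -131/34  [E, B, C are collinear ∩ AC ⟂ EB]
4. C_y = 37/34  [E, B, C are collinear ∩ AC ⟂ EB]
   → C = (-131/34, 37/34)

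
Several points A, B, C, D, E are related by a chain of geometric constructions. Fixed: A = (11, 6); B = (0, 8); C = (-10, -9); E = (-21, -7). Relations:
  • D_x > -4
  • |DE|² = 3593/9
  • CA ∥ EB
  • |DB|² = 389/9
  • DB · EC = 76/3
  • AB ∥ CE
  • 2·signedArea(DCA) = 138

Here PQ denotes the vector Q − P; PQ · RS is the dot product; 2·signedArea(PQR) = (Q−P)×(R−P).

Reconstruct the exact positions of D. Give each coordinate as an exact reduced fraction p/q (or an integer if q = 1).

D = (-10/3, 7/3)

1. D_x = -10/3  [DB · EC = 76/3 ∩ 2·signedArea(DCA) = 138]
2. D_y = 7/3  [DB · EC = 76/3 ∩ 2·signedArea(DCA) = 138]
   → D = (-10/3, 7/3)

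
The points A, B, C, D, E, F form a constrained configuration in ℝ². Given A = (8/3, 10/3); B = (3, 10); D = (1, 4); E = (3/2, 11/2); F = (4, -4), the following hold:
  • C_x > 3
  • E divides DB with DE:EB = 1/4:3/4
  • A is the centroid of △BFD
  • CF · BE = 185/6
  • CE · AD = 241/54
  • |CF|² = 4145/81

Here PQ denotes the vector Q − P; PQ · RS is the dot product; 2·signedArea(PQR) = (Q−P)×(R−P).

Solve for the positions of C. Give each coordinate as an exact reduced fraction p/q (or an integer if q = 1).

1. C_x = 29/9  [CF · BE = 185/6 ∩ CE · AD = 241/54]
2. C_y = 28/9  [CF · BE = 185/6 ∩ CE · AD = 241/54]
   → C = (29/9, 28/9)

C = (29/9, 28/9)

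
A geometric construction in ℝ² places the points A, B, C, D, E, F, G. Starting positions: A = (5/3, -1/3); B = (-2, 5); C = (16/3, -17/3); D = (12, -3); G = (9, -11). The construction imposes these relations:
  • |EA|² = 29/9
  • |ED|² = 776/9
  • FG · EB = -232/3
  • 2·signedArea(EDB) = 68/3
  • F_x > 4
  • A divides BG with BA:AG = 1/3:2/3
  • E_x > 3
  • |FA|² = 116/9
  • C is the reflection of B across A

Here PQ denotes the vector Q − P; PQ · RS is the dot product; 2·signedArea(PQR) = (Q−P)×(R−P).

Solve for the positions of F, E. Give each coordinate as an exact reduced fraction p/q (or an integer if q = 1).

1. E_x = 10/3  [line -8·x + -14·y + 94/3 = 0 ∩ |EA|² = 29/9]
2. E_y = 1/3  [line -8·x + -14·y + 94/3 = 0 ∩ |EA|² = 29/9]
   → E = (10/3, 1/3)
3. F_x = 5  [line 16/3·x + -14/3·y + -22 = 0 ∩ |FA|² = 116/9]
4. F_y = 1  [line 16/3·x + -14/3·y + -22 = 0 ∩ |FA|² = 116/9]
   → F = (5, 1)

E = (10/3, 1/3)
F = (5, 1)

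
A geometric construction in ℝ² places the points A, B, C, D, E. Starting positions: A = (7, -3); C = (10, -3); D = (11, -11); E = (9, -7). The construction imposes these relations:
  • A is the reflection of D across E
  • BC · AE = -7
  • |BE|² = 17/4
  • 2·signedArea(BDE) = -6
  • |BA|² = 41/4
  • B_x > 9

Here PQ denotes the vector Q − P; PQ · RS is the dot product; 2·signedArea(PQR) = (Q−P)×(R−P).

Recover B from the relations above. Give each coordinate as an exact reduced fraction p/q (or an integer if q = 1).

1. B_x = 19/2  [2·signedArea(BDE) = -6 ∩ BC · AE = -7]
2. B_y = -5  [2·signedArea(BDE) = -6 ∩ BC · AE = -7]
   → B = (19/2, -5)

B = (19/2, -5)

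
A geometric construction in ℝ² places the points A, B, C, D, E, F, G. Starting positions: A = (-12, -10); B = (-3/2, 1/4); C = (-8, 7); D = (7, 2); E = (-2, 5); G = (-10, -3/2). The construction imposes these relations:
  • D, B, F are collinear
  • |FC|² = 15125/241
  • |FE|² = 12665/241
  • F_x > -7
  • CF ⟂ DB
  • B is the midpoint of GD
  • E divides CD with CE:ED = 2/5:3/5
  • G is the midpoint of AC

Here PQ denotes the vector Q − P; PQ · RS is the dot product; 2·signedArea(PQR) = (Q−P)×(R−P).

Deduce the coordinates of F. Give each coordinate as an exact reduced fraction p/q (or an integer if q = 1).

F = (-1543/241, -183/241)

1. F_x = -1543/241  [D, B, F are collinear ∩ CF ⟂ DB]
2. F_y = -183/241  [D, B, F are collinear ∩ CF ⟂ DB]
   → F = (-1543/241, -183/241)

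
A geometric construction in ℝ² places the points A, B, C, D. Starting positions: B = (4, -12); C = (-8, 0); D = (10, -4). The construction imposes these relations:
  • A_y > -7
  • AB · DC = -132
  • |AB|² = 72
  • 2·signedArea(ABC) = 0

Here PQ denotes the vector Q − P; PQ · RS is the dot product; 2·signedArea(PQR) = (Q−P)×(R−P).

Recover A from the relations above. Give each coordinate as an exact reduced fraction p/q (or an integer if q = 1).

A = (-2, -6)

1. A_x = -2  [2·signedArea(ABC) = 0 ∩ AB · DC = -132]
2. A_y = -6  [2·signedArea(ABC) = 0 ∩ AB · DC = -132]
   → A = (-2, -6)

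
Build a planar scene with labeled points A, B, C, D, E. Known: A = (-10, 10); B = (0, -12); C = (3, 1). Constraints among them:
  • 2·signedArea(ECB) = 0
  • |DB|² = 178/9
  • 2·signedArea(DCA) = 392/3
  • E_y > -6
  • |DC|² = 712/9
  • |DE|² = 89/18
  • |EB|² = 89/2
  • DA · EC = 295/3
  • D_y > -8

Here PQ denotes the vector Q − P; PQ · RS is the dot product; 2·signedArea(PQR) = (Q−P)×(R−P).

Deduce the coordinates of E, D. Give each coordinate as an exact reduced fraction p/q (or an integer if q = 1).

1. E_x = 3/2  [line 13·x + -3·y + -36 = 0 ∩ |EB|² = 89/2]
2. E_y = -11/2  [line 13·x + -3·y + -36 = 0 ∩ |EB|² = 89/2]
   → E = (3/2, -11/2)
3. D_x = 1  [2·signedArea(DCA) = 392/3 ∩ DA · EC = 295/3]
4. D_y = -23/3  [2·signedArea(DCA) = 392/3 ∩ DA · EC = 295/3]
   → D = (1, -23/3)

D = (1, -23/3)
E = (3/2, -11/2)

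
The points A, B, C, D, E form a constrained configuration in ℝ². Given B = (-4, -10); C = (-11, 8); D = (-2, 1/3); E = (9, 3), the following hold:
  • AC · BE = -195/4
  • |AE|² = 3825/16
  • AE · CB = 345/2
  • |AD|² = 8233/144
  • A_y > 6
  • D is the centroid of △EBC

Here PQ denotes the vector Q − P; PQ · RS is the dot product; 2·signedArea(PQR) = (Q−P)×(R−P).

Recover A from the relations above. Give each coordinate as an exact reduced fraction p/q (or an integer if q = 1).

1. A_x = -6  [AE · CB = 345/2 ∩ AC · BE = -195/4]
2. A_y = 27/4  [AE · CB = 345/2 ∩ AC · BE = -195/4]
   → A = (-6, 27/4)

A = (-6, 27/4)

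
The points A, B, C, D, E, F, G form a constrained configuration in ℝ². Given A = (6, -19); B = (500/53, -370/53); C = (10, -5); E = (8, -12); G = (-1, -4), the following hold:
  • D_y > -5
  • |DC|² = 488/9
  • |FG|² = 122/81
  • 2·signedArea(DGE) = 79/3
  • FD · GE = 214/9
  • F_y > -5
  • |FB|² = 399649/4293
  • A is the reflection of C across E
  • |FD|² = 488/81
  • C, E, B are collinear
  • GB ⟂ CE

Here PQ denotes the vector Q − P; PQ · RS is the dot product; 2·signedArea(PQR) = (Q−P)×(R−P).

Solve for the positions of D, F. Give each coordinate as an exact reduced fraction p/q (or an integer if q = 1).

D = (8/3, -13/3)
F = (2/9, -37/9)

1. D_x = 8/3  [line 8·x + 9·y + 53/3 = 0 ∩ |DC|² = 488/9]
2. D_y = -13/3  [line 8·x + 9·y + 53/3 = 0 ∩ |DC|² = 488/9]
   → D = (8/3, -13/3)
3. F_x = 2/9  [line -9·x + 8·y + 314/9 = 0 ∩ |FG|² = 122/81]
4. F_y = -37/9  [line -9·x + 8·y + 314/9 = 0 ∩ |FG|² = 122/81]
   → F = (2/9, -37/9)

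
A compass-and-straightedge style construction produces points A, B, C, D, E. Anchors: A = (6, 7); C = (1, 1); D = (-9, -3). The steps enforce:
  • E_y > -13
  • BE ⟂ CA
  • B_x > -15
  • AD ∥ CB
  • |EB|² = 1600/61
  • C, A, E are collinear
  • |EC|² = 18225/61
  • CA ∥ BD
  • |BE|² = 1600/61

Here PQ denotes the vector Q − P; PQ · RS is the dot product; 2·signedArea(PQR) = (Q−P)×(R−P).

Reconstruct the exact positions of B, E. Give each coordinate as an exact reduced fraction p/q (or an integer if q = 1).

B = (-14, -9)
E = (-614/61, -749/61)

1. B_x = -14  [CA ∥ BD ∩ AD ∥ CB]
2. B_y = -9  [CA ∥ BD ∩ AD ∥ CB]
   → B = (-14, -9)
3. E_x = -614/61  [C, A, E are collinear ∩ BE ⟂ CA]
4. E_y = -749/61  [C, A, E are collinear ∩ BE ⟂ CA]
   → E = (-614/61, -749/61)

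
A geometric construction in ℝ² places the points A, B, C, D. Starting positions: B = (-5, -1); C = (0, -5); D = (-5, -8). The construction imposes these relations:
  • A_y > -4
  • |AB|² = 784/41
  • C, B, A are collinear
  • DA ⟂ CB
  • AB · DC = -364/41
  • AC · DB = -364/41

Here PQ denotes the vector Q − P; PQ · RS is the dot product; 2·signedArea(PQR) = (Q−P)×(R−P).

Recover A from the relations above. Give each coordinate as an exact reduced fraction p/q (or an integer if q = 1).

1. A_x = -65/41  [C, B, A are collinear ∩ DA ⟂ CB]
2. A_y = -153/41  [C, B, A are collinear ∩ DA ⟂ CB]
   → A = (-65/41, -153/41)

A = (-65/41, -153/41)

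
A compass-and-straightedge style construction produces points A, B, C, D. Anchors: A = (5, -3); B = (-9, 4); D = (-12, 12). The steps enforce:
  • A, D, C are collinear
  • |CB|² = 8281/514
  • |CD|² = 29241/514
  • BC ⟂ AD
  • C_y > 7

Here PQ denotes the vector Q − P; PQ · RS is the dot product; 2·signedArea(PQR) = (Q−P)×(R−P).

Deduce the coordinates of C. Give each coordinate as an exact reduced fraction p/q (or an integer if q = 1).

1. C_x = -3261/514  [A, D, C are collinear ∩ BC ⟂ AD]
2. C_y = 3603/514  [A, D, C are collinear ∩ BC ⟂ AD]
   → C = (-3261/514, 3603/514)

C = (-3261/514, 3603/514)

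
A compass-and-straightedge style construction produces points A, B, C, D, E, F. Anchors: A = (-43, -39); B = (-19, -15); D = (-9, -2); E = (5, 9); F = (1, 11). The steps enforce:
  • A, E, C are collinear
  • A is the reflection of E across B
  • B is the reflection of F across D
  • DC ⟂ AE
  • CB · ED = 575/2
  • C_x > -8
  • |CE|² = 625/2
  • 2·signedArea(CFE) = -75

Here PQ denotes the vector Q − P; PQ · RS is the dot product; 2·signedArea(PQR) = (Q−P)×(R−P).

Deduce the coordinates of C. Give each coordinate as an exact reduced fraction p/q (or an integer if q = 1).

1. C_x = -15/2  [A, E, C are collinear ∩ DC ⟂ AE]
2. C_y = -7/2  [A, E, C are collinear ∩ DC ⟂ AE]
   → C = (-15/2, -7/2)

C = (-15/2, -7/2)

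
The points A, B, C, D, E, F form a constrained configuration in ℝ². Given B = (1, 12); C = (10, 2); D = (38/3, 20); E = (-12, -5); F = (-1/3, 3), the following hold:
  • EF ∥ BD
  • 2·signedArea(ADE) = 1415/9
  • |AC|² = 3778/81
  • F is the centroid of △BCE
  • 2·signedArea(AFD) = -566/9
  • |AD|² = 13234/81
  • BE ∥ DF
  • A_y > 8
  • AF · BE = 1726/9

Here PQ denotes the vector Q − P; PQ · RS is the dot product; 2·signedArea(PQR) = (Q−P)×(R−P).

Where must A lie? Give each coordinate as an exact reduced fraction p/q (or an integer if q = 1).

1. A_x = 67/9  [2·signedArea(AFD) = -566/9 ∩ AF · BE = 1726/9]
2. A_y = 25/3  [2·signedArea(AFD) = -566/9 ∩ AF · BE = 1726/9]
   → A = (67/9, 25/3)

A = (67/9, 25/3)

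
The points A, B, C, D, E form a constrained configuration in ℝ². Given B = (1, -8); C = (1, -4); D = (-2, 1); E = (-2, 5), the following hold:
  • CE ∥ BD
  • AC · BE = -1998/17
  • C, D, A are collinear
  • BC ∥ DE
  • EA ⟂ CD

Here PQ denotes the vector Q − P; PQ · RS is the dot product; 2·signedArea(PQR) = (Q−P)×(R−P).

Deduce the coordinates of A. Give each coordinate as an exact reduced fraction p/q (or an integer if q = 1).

1. A_x = -64/17  [C, D, A are collinear ∩ EA ⟂ CD]
2. A_y = 67/17  [C, D, A are collinear ∩ EA ⟂ CD]
   → A = (-64/17, 67/17)

A = (-64/17, 67/17)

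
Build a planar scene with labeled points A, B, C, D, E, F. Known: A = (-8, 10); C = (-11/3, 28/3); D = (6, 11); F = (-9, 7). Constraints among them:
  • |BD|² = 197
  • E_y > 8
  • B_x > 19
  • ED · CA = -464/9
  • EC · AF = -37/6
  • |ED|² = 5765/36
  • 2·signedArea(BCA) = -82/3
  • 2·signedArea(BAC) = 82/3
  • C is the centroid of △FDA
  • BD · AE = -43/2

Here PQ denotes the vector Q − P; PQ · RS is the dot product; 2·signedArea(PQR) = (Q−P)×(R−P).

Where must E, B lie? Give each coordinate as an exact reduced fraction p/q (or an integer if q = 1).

1. E_x = -19/3  [EC · AF = -37/6 ∩ ED · CA = -464/9]
2. E_y = 49/6  [EC · AF = -37/6 ∩ ED · CA = -464/9]
   → E = (-19/3, 49/6)
3. B_x = 20  [2·signedArea(BCA) = -82/3 ∩ BD · AE = -43/2]
4. B_y = 12  [2·signedArea(BCA) = -82/3 ∩ BD · AE = -43/2]
   → B = (20, 12)

B = (20, 12)
E = (-19/3, 49/6)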